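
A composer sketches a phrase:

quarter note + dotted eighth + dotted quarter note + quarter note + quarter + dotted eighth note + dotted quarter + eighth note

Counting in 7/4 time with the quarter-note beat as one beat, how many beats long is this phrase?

8

One quarter-note beat = 4 sixteenth notes.
In sixteenth notes: quarter note = 4; dotted eighth = 3; dotted quarter note = 6; quarter note = 4; quarter = 4; dotted eighth note = 3; dotted quarter = 6; eighth note = 2.
Total: 4 + 3 + 6 + 4 + 4 + 3 + 6 + 2 = 32.
32 ÷ 4 = 8 beats.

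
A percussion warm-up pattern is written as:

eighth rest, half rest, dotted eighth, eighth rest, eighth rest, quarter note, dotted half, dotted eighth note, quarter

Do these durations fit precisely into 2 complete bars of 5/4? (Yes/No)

One bar of 5/4 = 20 sixteenth notes, so 2 bars = 40.
Convert each value to sixteenth notes: eighth rest = 2; half rest = 8; dotted eighth = 3; eighth rest = 2; eighth rest = 2; quarter note = 4; dotted half = 12; dotted eighth note = 3; quarter = 4.
Adding: 2 + 8 + 3 + 2 + 2 + 4 + 12 + 3 + 4 = 40.
40 equals 40, so the answer is Yes.

Yes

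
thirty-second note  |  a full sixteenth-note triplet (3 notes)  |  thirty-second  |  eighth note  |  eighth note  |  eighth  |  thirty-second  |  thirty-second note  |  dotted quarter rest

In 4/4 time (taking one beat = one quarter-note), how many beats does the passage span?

One quarter-note beat = 8 thirty-second notes.
Express everything in thirty-second notes: thirty-second note = 1; a full sixteenth-note triplet (3 notes) (three triplet sixteenths span one eighth) = 4; thirty-second = 1; eighth note = 4; eighth note = 4; eighth = 4; thirty-second = 1; thirty-second note = 1; dotted quarter rest = 12.
Adding: 1 + 4 + 1 + 4 + 4 + 4 + 1 + 1 + 12 = 32.
32 ÷ 8 = 4 beats.

4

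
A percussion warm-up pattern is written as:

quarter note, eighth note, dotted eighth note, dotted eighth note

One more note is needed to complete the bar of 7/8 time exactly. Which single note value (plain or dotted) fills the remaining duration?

The bar of 7/8 = 14 sixteenth notes.
Working in sixteenth notes: quarter note = 4; eighth note = 2; dotted eighth note = 3; dotted eighth note = 3.
Adding: 4 + 2 + 3 + 3 = 12.
Remaining: 14 − 12 = 2 sixteenth notes, which is a eighth note.

eighth note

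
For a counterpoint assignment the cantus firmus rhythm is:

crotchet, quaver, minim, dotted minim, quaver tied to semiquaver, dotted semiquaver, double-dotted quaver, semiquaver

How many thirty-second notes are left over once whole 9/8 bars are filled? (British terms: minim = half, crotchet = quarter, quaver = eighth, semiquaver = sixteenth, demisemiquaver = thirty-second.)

One bar of 9/8 = 36 thirty-second notes.
Each duration in thirty-second notes: crotchet = 8; quaver = 4; minim = 16; dotted minim = 24; quaver tied to semiquaver (quaver + semiquaver) = 6; dotted semiquaver = 3; double-dotted quaver = 7; semiquaver = 2.
Adding: 8 + 4 + 16 + 24 + 6 + 3 + 7 + 2 = 70.
70 ÷ 36 = 1 complete bar with 34 thirty-second notes remaining.

34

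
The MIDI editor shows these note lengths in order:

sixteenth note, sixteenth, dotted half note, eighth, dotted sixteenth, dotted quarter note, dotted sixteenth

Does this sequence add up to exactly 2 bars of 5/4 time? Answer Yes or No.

One bar of 5/4 = 40 thirty-second notes, so 2 bars = 80.
Convert each value to thirty-second notes: sixteenth note = 2; sixteenth = 2; dotted half note = 24; eighth = 4; dotted sixteenth = 3; dotted quarter note = 12; dotted sixteenth = 3.
Adding: 2 + 2 + 24 + 4 + 3 + 12 + 3 = 50.
50 falls short of 80, so the answer is No.

No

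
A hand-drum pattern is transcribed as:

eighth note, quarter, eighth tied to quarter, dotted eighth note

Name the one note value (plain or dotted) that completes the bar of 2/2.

The bar of 2/2 = 16 sixteenth notes.
Each duration in sixteenth notes: eighth note = 2; quarter = 4; eighth tied to quarter (eighth + quarter) = 6; dotted eighth note = 3.
Altogether 2 + 4 + 6 + 3 = 15.
Remaining: 16 − 15 = 1 sixteenth note, which is a sixteenth note.

sixteenth note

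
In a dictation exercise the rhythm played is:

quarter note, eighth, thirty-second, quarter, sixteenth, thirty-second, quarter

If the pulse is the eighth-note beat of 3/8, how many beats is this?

One eighth-note beat = 4 thirty-second notes.
Convert each value to thirty-second notes: quarter note = 8; eighth = 4; thirty-second = 1; quarter = 8; sixteenth = 2; thirty-second = 1; quarter = 8.
Adding: 8 + 4 + 1 + 8 + 2 + 1 + 8 = 32.
32 ÷ 4 = 8 beats.

8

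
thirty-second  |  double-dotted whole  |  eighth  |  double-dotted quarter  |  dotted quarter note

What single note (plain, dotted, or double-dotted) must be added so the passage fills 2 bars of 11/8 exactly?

2 bars of 11/8 = 88 thirty-second notes.
Working in thirty-second notes: thirty-second = 1; double-dotted whole = 56; eighth = 4; double-dotted quarter = 14; dotted quarter note = 12.
Adding: 1 + 56 + 4 + 14 + 12 = 87.
Remaining: 88 − 87 = 1 thirty-second note, which is a thirty-second note.

thirty-second note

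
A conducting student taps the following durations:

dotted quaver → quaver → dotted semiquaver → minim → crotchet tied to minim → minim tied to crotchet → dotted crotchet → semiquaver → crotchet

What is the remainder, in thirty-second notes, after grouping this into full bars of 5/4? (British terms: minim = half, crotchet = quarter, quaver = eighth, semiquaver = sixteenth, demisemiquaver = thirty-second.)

19

One bar of 5/4 = 40 thirty-second notes.
In thirty-second notes: dotted quaver = 6; quaver = 4; dotted semiquaver = 3; minim = 16; crotchet tied to minim (crotchet + minim) = 24; minim tied to crotchet (minim + crotchet) = 24; dotted crotchet = 12; semiquaver = 2; crotchet = 8.
Sum: 6 + 4 + 3 + 16 + 24 + 24 + 12 + 2 + 8 = 99.
99 ÷ 40 = 2 complete bars with 19 thirty-second notes remaining.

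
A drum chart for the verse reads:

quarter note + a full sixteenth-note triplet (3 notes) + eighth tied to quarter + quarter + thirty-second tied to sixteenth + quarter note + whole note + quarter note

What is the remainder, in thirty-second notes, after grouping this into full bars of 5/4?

3

One bar of 5/4 = 40 thirty-second notes.
Working in thirty-second notes: quarter note = 8; a full sixteenth-note triplet (3 notes) (three triplet sixteenths span one eighth) = 4; eighth tied to quarter (eighth + quarter) = 12; quarter = 8; thirty-second tied to sixteenth (thirty-second + sixteenth) = 3; quarter note = 8; whole note = 32; quarter note = 8.
Adding: 8 + 4 + 12 + 8 + 3 + 8 + 32 + 8 = 83.
83 ÷ 40 = 2 complete bars with 3 thirty-second notes remaining.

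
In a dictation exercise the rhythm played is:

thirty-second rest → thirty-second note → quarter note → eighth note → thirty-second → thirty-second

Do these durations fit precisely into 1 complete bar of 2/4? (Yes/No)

One bar of 2/4 = 16 thirty-second notes.
Express everything in thirty-second notes: thirty-second rest = 1; thirty-second note = 1; quarter note = 8; eighth note = 4; thirty-second = 1; thirty-second = 1.
Adding: 1 + 1 + 8 + 4 + 1 + 1 = 16.
16 equals 16, so the answer is Yes.

Yes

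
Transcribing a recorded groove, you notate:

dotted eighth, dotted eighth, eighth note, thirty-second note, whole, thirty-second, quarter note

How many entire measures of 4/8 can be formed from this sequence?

One bar of 4/8 = 16 thirty-second notes.
Working in thirty-second notes: dotted eighth = 6; dotted eighth = 6; eighth note = 4; thirty-second note = 1; whole = 32; thirty-second = 1; quarter note = 8.
Total: 6 + 6 + 4 + 1 + 32 + 1 + 8 = 58.
58 ÷ 16 = 3 complete bars with 10 left over.

3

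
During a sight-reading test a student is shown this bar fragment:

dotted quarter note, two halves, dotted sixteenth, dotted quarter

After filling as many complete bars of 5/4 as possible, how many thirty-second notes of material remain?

19

One bar of 5/4 = 40 thirty-second notes.
Each duration in thirty-second notes: dotted quarter note = 12; half = 16; half = 16; dotted sixteenth = 3; dotted quarter = 12.
Altogether 12 + 16 + 16 + 3 + 12 = 59.
59 ÷ 40 = 1 complete bar with 19 thirty-second notes remaining.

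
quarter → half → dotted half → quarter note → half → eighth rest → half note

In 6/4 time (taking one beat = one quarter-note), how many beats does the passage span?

One quarter-note beat = 2 eighth notes.
In eighth notes: quarter = 2; half = 4; dotted half = 6; quarter note = 2; half = 4; eighth rest = 1; half note = 4.
Adding: 2 + 4 + 6 + 2 + 4 + 1 + 4 = 23.
23 ÷ 2 = 11.5 beats.

11.5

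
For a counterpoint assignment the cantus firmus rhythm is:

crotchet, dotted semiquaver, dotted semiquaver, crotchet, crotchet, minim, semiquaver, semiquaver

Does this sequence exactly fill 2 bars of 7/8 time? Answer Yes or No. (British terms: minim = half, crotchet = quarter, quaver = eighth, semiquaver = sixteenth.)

One bar of 7/8 = 28 thirty-second notes, so 2 bars = 56.
Each duration in thirty-second notes: crotchet = 8; dotted semiquaver = 3; dotted semiquaver = 3; crotchet = 8; crotchet = 8; minim = 16; semiquaver = 2; semiquaver = 2.
Sum: 8 + 3 + 3 + 8 + 8 + 16 + 2 + 2 = 50.
50 falls short of 56, so the answer is No.

No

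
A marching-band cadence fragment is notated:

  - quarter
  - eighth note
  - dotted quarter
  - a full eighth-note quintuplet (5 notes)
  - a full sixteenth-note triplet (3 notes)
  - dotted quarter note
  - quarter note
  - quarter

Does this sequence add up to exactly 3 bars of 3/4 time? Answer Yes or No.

Yes

One bar of 3/4 = 6 eighth notes, so 3 bars = 18.
Each duration in eighth notes: quarter = 2; eighth note = 1; dotted quarter = 3; a full eighth-note quintuplet (5 notes) (five quintuplet eighths span one half) = 4; a full sixteenth-note triplet (3 notes) (three triplet sixteenths span one eighth) = 1; dotted quarter note = 3; quarter note = 2; quarter = 2.
Total: 2 + 1 + 3 + 4 + 1 + 3 + 2 + 2 = 18.
18 equals 18, so the answer is Yes.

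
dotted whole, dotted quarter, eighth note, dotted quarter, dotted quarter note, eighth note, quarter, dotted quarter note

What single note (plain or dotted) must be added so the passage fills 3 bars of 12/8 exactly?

whole note

3 bars of 12/8 = 36 eighth notes.
Convert each value to eighth notes: dotted whole = 12; dotted quarter = 3; eighth note = 1; dotted quarter = 3; dotted quarter note = 3; eighth note = 1; quarter = 2; dotted quarter note = 3.
Altogether 12 + 3 + 1 + 3 + 3 + 1 + 2 + 3 = 28.
Remaining: 36 − 28 = 8 eighth notes, which is a whole note.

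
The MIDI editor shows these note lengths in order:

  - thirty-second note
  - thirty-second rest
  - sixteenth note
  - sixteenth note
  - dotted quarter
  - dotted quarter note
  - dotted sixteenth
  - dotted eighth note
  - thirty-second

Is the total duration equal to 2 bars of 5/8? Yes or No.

One bar of 5/8 = 20 thirty-second notes, so 2 bars = 40.
Convert each value to thirty-second notes: thirty-second note = 1; thirty-second rest = 1; sixteenth note = 2; sixteenth note = 2; dotted quarter = 12; dotted quarter note = 12; dotted sixteenth = 3; dotted eighth note = 6; thirty-second = 1.
Altogether 1 + 1 + 2 + 2 + 12 + 12 + 3 + 6 + 1 = 40.
40 equals 40, so the answer is Yes.

Yes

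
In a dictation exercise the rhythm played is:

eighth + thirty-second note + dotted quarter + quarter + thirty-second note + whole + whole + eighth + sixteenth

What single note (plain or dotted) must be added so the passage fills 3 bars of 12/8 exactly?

dotted whole note

3 bars of 12/8 = 144 thirty-second notes.
Express everything in thirty-second notes: eighth = 4; thirty-second note = 1; dotted quarter = 12; quarter = 8; thirty-second note = 1; whole = 32; whole = 32; eighth = 4; sixteenth = 2.
Sum: 4 + 1 + 12 + 8 + 1 + 32 + 32 + 4 + 2 = 96.
Remaining: 144 − 96 = 48 thirty-second notes, which is a dotted whole note.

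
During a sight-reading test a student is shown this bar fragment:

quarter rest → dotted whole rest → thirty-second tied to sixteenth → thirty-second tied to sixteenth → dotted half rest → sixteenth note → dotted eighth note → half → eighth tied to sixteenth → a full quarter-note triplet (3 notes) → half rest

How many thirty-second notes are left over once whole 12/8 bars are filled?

4

One bar of 12/8 = 48 thirty-second notes.
Convert each value to thirty-second notes: quarter rest = 8; dotted whole rest = 48; thirty-second tied to sixteenth (thirty-second + sixteenth) = 3; thirty-second tied to sixteenth (thirty-second + sixteenth) = 3; dotted half rest = 24; sixteenth note = 2; dotted eighth note = 6; half = 16; eighth tied to sixteenth (eighth + sixteenth) = 6; a full quarter-note triplet (3 notes) (three triplet quarters span one half) = 16; half rest = 16.
Sum: 8 + 48 + 3 + 3 + 24 + 2 + 6 + 16 + 6 + 16 + 16 = 148.
148 ÷ 48 = 3 complete bars with 4 thirty-second notes remaining.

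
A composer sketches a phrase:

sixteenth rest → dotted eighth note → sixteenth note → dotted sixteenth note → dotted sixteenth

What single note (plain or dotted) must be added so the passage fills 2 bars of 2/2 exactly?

2 bars of 2/2 = 64 thirty-second notes.
Convert each value to thirty-second notes: sixteenth rest = 2; dotted eighth note = 6; sixteenth note = 2; dotted sixteenth note = 3; dotted sixteenth = 3.
Adding: 2 + 6 + 2 + 3 + 3 = 16.
Remaining: 64 − 16 = 48 thirty-second notes, which is a dotted whole note.

dotted whole note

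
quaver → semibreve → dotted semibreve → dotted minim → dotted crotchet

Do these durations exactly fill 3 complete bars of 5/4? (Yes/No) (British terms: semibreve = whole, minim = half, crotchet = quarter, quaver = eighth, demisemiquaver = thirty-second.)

One bar of 5/4 = 10 eighth notes, so 3 bars = 30.
Working in eighth notes: quaver = 1; semibreve = 8; dotted semibreve = 12; dotted minim = 6; dotted crotchet = 3.
Altogether 1 + 8 + 12 + 6 + 3 = 30.
30 equals 30, so the answer is Yes.

Yes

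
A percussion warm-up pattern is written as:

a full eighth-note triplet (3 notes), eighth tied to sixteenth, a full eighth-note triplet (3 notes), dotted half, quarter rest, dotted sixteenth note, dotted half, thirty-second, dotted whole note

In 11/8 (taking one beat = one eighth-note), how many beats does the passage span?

32.5

One eighth-note beat = 4 thirty-second notes.
Convert each value to thirty-second notes: a full eighth-note triplet (3 notes) (three triplet eighths span one quarter) = 8; eighth tied to sixteenth (eighth + sixteenth) = 6; a full eighth-note triplet (3 notes) (three triplet eighths span one quarter) = 8; dotted half = 24; quarter rest = 8; dotted sixteenth note = 3; dotted half = 24; thirty-second = 1; dotted whole note = 48.
Total: 8 + 6 + 8 + 24 + 8 + 3 + 24 + 1 + 48 = 130.
130 ÷ 4 = 32.5 beats.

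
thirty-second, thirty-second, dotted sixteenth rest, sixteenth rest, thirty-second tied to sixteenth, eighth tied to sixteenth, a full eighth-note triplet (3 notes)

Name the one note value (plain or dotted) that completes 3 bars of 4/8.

3 bars of 4/8 = 48 thirty-second notes.
In thirty-second notes: thirty-second = 1; thirty-second = 1; dotted sixteenth rest = 3; sixteenth rest = 2; thirty-second tied to sixteenth (thirty-second + sixteenth) = 3; eighth tied to sixteenth (eighth + sixteenth) = 6; a full eighth-note triplet (3 notes) (three triplet eighths span one quarter) = 8.
Altogether 1 + 1 + 3 + 2 + 3 + 6 + 8 = 24.
Remaining: 48 − 24 = 24 thirty-second notes, which is a dotted half note.

dotted half note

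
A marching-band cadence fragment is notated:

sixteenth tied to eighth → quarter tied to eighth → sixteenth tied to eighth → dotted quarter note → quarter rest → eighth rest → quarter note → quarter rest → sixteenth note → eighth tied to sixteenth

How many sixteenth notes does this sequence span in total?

36

In sixteenth notes: sixteenth tied to eighth (sixteenth + eighth) = 3; quarter tied to eighth (quarter + eighth) = 6; sixteenth tied to eighth (sixteenth + eighth) = 3; dotted quarter note = 6; quarter rest = 4; eighth rest = 2; quarter note = 4; quarter rest = 4; sixteenth note = 1; eighth tied to sixteenth (eighth + sixteenth) = 3.
Sum: 3 + 6 + 3 + 6 + 4 + 2 + 4 + 4 + 1 + 3 = 36 sixteenth notes.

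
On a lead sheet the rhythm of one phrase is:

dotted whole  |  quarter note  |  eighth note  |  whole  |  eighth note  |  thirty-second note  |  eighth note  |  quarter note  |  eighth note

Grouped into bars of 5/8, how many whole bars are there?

5

One bar of 5/8 = 20 thirty-second notes.
Convert each value to thirty-second notes: dotted whole = 48; quarter note = 8; eighth note = 4; whole = 32; eighth note = 4; thirty-second note = 1; eighth note = 4; quarter note = 8; eighth note = 4.
Sum: 48 + 8 + 4 + 32 + 4 + 1 + 4 + 8 + 4 = 113.
113 ÷ 20 = 5 complete bars with 13 left over.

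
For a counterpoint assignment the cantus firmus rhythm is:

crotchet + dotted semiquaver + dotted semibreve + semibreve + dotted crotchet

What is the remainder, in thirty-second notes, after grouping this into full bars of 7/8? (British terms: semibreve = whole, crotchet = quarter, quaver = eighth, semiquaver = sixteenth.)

One bar of 7/8 = 28 thirty-second notes.
In thirty-second notes: crotchet = 8; dotted semiquaver = 3; dotted semibreve = 48; semibreve = 32; dotted crotchet = 12.
Adding: 8 + 3 + 48 + 32 + 12 = 103.
103 ÷ 28 = 3 complete bars with 19 thirty-second notes remaining.

19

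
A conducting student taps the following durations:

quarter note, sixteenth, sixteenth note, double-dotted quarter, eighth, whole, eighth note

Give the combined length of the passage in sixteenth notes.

Each duration in sixteenth notes: quarter note = 4; sixteenth = 1; sixteenth note = 1; double-dotted quarter = 7; eighth = 2; whole = 16; eighth note = 2.
Adding: 4 + 1 + 1 + 7 + 2 + 16 + 2 = 33 sixteenth notes.

33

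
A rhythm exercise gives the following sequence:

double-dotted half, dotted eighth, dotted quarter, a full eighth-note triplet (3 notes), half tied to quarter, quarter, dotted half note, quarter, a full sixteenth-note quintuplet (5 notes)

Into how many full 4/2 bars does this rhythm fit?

1

One bar of 4/2 = 32 sixteenth notes.
Each duration in sixteenth notes: double-dotted half = 14; dotted eighth = 3; dotted quarter = 6; a full eighth-note triplet (3 notes) (three triplet eighths span one quarter) = 4; half tied to quarter (half + quarter) = 12; quarter = 4; dotted half note = 12; quarter = 4; a full sixteenth-note quintuplet (5 notes) (five quintuplet sixteenths span one quarter) = 4.
Altogether 14 + 3 + 6 + 4 + 12 + 4 + 12 + 4 + 4 = 63.
63 ÷ 32 = 1 complete bar with 31 left over.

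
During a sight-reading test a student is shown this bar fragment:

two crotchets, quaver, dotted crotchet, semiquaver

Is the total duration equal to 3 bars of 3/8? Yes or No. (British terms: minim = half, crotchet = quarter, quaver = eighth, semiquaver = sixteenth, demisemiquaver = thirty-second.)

No

One bar of 3/8 = 6 sixteenth notes, so 3 bars = 18.
In sixteenth notes: crotchet = 4; crotchet = 4; quaver = 2; dotted crotchet = 6; semiquaver = 1.
Altogether 4 + 4 + 2 + 6 + 1 = 17.
17 falls short of 18, so the answer is No.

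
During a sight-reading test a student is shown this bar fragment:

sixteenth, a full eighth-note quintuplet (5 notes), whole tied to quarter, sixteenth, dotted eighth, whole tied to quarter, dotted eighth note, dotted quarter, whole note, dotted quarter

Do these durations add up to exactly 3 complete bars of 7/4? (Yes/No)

Yes

One bar of 7/4 = 28 sixteenth notes, so 3 bars = 84.
Working in sixteenth notes: sixteenth = 1; a full eighth-note quintuplet (5 notes) (five quintuplet eighths span one half) = 8; whole tied to quarter (whole + quarter) = 20; sixteenth = 1; dotted eighth = 3; whole tied to quarter (whole + quarter) = 20; dotted eighth note = 3; dotted quarter = 6; whole note = 16; dotted quarter = 6.
Altogether 1 + 8 + 20 + 1 + 3 + 20 + 3 + 6 + 16 + 6 = 84.
84 equals 84, so the answer is Yes.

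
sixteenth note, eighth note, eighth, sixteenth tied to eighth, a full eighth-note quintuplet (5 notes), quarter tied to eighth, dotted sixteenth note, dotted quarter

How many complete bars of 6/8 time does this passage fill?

2

One bar of 6/8 = 24 thirty-second notes.
Convert each value to thirty-second notes: sixteenth note = 2; eighth note = 4; eighth = 4; sixteenth tied to eighth (sixteenth + eighth) = 6; a full eighth-note quintuplet (5 notes) (five quintuplet eighths span one half) = 16; quarter tied to eighth (quarter + eighth) = 12; dotted sixteenth note = 3; dotted quarter = 12.
Altogether 2 + 4 + 4 + 6 + 16 + 12 + 3 + 12 = 59.
59 ÷ 24 = 2 complete bars with 11 left over.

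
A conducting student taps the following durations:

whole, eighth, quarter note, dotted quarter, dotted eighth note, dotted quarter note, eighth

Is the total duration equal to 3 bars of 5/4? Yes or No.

No

One bar of 5/4 = 20 sixteenth notes, so 3 bars = 60.
Working in sixteenth notes: whole = 16; eighth = 2; quarter note = 4; dotted quarter = 6; dotted eighth note = 3; dotted quarter note = 6; eighth = 2.
Total: 16 + 2 + 4 + 6 + 3 + 6 + 2 = 39.
39 falls short of 60, so the answer is No.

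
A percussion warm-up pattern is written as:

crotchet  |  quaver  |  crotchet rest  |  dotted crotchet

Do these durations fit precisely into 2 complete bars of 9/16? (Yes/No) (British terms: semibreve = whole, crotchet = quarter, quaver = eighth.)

One bar of 9/16 = 9 sixteenth notes, so 2 bars = 18.
Express everything in sixteenth notes: crotchet = 4; quaver = 2; crotchet rest = 4; dotted crotchet = 6.
Altogether 4 + 2 + 4 + 6 = 16.
16 falls short of 18, so the answer is No.

No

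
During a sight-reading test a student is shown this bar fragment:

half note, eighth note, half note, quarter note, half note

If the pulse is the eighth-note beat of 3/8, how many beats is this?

One eighth-note beat = 2 sixteenth notes.
Convert each value to sixteenth notes: half note = 8; eighth note = 2; half note = 8; quarter note = 4; half note = 8.
Adding: 8 + 2 + 8 + 4 + 8 = 30.
30 ÷ 2 = 15 beats.

15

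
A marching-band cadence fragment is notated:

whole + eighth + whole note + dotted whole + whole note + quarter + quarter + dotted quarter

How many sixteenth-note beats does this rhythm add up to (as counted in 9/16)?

88

One sixteenth-note beat = 2 thirty-second notes.
In thirty-second notes: whole = 32; eighth = 4; whole note = 32; dotted whole = 48; whole note = 32; quarter = 8; quarter = 8; dotted quarter = 12.
Total: 32 + 4 + 32 + 48 + 32 + 8 + 8 + 12 = 176.
176 ÷ 2 = 88 beats.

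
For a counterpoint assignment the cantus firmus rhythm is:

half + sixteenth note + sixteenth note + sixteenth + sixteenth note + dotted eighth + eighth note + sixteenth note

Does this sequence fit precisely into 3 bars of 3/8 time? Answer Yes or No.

Yes

One bar of 3/8 = 6 sixteenth notes, so 3 bars = 18.
Each duration in sixteenth notes: half = 8; sixteenth note = 1; sixteenth note = 1; sixteenth = 1; sixteenth note = 1; dotted eighth = 3; eighth note = 2; sixteenth note = 1.
Adding: 8 + 1 + 1 + 1 + 1 + 3 + 2 + 1 = 18.
18 equals 18, so the answer is Yes.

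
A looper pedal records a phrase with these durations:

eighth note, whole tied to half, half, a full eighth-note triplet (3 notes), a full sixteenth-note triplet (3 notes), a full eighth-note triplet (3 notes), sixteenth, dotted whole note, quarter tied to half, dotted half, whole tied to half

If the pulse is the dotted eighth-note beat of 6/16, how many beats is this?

One dotted eighth-note beat = 3 sixteenth notes.
Convert each value to sixteenth notes: eighth note = 2; whole tied to half (whole + half) = 24; half = 8; a full eighth-note triplet (3 notes) (three triplet eighths span one quarter) = 4; a full sixteenth-note triplet (3 notes) (three triplet sixteenths span one eighth) = 2; a full eighth-note triplet (3 notes) (three triplet eighths span one quarter) = 4; sixteenth = 1; dotted whole note = 24; quarter tied to half (quarter + half) = 12; dotted half = 12; whole tied to half (whole + half) = 24.
Adding: 2 + 24 + 8 + 4 + 2 + 4 + 1 + 24 + 12 + 12 + 24 = 117.
117 ÷ 3 = 39 beats.

39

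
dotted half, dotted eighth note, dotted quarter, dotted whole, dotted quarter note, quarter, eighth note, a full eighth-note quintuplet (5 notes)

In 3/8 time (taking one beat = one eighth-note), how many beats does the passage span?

32.5

One eighth-note beat = 2 sixteenth notes.
Each duration in sixteenth notes: dotted half = 12; dotted eighth note = 3; dotted quarter = 6; dotted whole = 24; dotted quarter note = 6; quarter = 4; eighth note = 2; a full eighth-note quintuplet (5 notes) (five quintuplet eighths span one half) = 8.
Adding: 12 + 3 + 6 + 24 + 6 + 4 + 2 + 8 = 65.
65 ÷ 2 = 32.5 beats.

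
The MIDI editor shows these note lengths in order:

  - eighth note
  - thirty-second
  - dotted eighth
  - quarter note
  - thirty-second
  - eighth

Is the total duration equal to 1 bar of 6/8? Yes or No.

Yes

One bar of 6/8 = 24 thirty-second notes.
Each duration in thirty-second notes: eighth note = 4; thirty-second = 1; dotted eighth = 6; quarter note = 8; thirty-second = 1; eighth = 4.
Total: 4 + 1 + 6 + 8 + 1 + 4 = 24.
24 equals 24, so the answer is Yes.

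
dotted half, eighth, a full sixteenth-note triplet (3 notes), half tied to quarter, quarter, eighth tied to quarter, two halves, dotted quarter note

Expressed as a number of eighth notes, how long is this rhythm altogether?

Each duration in eighth notes: dotted half = 6; eighth = 1; a full sixteenth-note triplet (3 notes) (three triplet sixteenths span one eighth) = 1; half tied to quarter (half + quarter) = 6; quarter = 2; eighth tied to quarter (eighth + quarter) = 3; half = 4; half = 4; dotted quarter note = 3.
Total: 6 + 1 + 1 + 6 + 2 + 3 + 4 + 4 + 3 = 30 eighth notes.

30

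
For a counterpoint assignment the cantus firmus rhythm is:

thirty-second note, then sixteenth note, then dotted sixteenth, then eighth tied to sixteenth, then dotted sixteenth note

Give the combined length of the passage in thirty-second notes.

15

In thirty-second notes: thirty-second note = 1; sixteenth note = 2; dotted sixteenth = 3; eighth tied to sixteenth (eighth + sixteenth) = 6; dotted sixteenth note = 3.
Adding: 1 + 2 + 3 + 6 + 3 = 15 thirty-second notes.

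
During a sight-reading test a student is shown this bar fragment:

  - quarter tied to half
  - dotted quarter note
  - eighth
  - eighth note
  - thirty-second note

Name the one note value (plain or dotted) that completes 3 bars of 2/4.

dotted sixteenth note

3 bars of 2/4 = 48 thirty-second notes.
Convert each value to thirty-second notes: quarter tied to half (quarter + half) = 24; dotted quarter note = 12; eighth = 4; eighth note = 4; thirty-second note = 1.
Total: 24 + 12 + 4 + 4 + 1 = 45.
Remaining: 48 − 45 = 3 thirty-second notes, which is a dotted sixteenth note.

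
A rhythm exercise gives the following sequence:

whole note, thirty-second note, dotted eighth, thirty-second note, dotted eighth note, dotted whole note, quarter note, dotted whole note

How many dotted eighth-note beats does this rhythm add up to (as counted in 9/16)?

25

One dotted eighth-note beat = 6 thirty-second notes.
Express everything in thirty-second notes: whole note = 32; thirty-second note = 1; dotted eighth = 6; thirty-second note = 1; dotted eighth note = 6; dotted whole note = 48; quarter note = 8; dotted whole note = 48.
Adding: 32 + 1 + 6 + 1 + 6 + 48 + 8 + 48 = 150.
150 ÷ 6 = 25 beats.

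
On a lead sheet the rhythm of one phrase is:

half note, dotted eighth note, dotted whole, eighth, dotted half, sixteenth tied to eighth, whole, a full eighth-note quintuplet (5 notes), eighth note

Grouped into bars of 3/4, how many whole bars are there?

One bar of 3/4 = 12 sixteenth notes.
Working in sixteenth notes: half note = 8; dotted eighth note = 3; dotted whole = 24; eighth = 2; dotted half = 12; sixteenth tied to eighth (sixteenth + eighth) = 3; whole = 16; a full eighth-note quintuplet (5 notes) (five quintuplet eighths span one half) = 8; eighth note = 2.
Sum: 8 + 3 + 24 + 2 + 12 + 3 + 16 + 8 + 2 = 78.
78 ÷ 12 = 6 complete bars with 6 left over.

6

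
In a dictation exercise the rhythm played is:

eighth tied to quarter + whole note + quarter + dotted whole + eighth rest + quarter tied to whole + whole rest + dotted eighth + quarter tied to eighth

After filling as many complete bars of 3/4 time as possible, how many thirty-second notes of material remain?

One bar of 3/4 = 12 sixteenth notes.
Express everything in sixteenth notes: eighth tied to quarter (eighth + quarter) = 6; whole note = 16; quarter = 4; dotted whole = 24; eighth rest = 2; quarter tied to whole (quarter + whole) = 20; whole rest = 16; dotted eighth = 3; quarter tied to eighth (quarter + eighth) = 6.
Altogether 6 + 16 + 4 + 24 + 2 + 20 + 16 + 3 + 6 = 97.
97 ÷ 12 = 8 complete bars with 1 sixteenth note remaining = 2 thirty-second notes.

2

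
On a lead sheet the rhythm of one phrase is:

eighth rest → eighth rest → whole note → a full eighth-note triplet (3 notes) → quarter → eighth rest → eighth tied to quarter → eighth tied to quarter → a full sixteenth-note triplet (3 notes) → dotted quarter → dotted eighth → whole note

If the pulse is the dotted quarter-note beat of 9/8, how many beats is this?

One dotted quarter-note beat = 6 sixteenth notes.
Each duration in sixteenth notes: eighth rest = 2; eighth rest = 2; whole note = 16; a full eighth-note triplet (3 notes) (three triplet eighths span one quarter) = 4; quarter = 4; eighth rest = 2; eighth tied to quarter (eighth + quarter) = 6; eighth tied to quarter (eighth + quarter) = 6; a full sixteenth-note triplet (3 notes) (three triplet sixteenths span one eighth) = 2; dotted quarter = 6; dotted eighth = 3; whole note = 16.
Sum: 2 + 2 + 16 + 4 + 4 + 2 + 6 + 6 + 2 + 6 + 3 + 16 = 69.
69 ÷ 6 = 11.5 beats.

11.5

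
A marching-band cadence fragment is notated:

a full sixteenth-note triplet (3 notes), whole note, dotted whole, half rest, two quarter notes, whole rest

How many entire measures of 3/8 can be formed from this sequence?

12

One bar of 3/8 = 3 eighth notes.
Working in eighth notes: a full sixteenth-note triplet (3 notes) (three triplet sixteenths span one eighth) = 1; whole note = 8; dotted whole = 12; half rest = 4; quarter note = 2; quarter note = 2; whole rest = 8.
Adding: 1 + 8 + 12 + 4 + 2 + 2 + 8 = 37.
37 ÷ 3 = 12 complete bars with 1 left over.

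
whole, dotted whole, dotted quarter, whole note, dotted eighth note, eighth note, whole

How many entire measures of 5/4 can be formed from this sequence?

One bar of 5/4 = 20 sixteenth notes.
Express everything in sixteenth notes: whole = 16; dotted whole = 24; dotted quarter = 6; whole note = 16; dotted eighth note = 3; eighth note = 2; whole = 16.
Adding: 16 + 24 + 6 + 16 + 3 + 2 + 16 = 83.
83 ÷ 20 = 4 complete bars with 3 left over.

4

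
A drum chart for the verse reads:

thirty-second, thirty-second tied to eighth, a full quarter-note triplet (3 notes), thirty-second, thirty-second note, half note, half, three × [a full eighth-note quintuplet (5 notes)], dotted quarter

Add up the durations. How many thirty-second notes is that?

Convert each value to thirty-second notes: thirty-second = 1; thirty-second tied to eighth (thirty-second + eighth) = 5; a full quarter-note triplet (3 notes) (three triplet quarters span one half) = 16; thirty-second = 1; thirty-second note = 1; half note = 16; half = 16; a full eighth-note quintuplet (5 notes) (five quintuplet eighths span one half) = 16; a full eighth-note quintuplet (5 notes) (five quintuplet eighths span one half) = 16; a full eighth-note quintuplet (5 notes) (five quintuplet eighths span one half) = 16; dotted quarter = 12.
Altogether 1 + 5 + 16 + 1 + 1 + 16 + 16 + 16 + 16 + 16 + 12 = 116 thirty-second notes.

116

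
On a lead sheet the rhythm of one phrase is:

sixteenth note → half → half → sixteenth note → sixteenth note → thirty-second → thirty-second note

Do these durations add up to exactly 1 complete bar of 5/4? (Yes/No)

One bar of 5/4 = 40 thirty-second notes.
Express everything in thirty-second notes: sixteenth note = 2; half = 16; half = 16; sixteenth note = 2; sixteenth note = 2; thirty-second = 1; thirty-second note = 1.
Sum: 2 + 16 + 16 + 2 + 2 + 1 + 1 = 40.
40 equals 40, so the answer is Yes.

Yes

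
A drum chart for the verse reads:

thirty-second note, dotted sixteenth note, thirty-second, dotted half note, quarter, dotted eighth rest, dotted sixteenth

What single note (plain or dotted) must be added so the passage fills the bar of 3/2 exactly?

The bar of 3/2 = 48 thirty-second notes.
Each duration in thirty-second notes: thirty-second note = 1; dotted sixteenth note = 3; thirty-second = 1; dotted half note = 24; quarter = 8; dotted eighth rest = 6; dotted sixteenth = 3.
Sum: 1 + 3 + 1 + 24 + 8 + 6 + 3 = 46.
Remaining: 48 − 46 = 2 thirty-second notes, which is a sixteenth note.

sixteenth note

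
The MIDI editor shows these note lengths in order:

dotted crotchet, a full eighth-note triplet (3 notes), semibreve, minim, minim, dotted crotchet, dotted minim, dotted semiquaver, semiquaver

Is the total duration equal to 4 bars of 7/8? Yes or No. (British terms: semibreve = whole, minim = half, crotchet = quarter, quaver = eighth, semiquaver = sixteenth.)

No

One bar of 7/8 = 28 thirty-second notes, so 4 bars = 112.
Each duration in thirty-second notes: dotted crotchet = 12; a full eighth-note triplet (3 notes) (three triplet eighths span one quarter) = 8; semibreve = 32; minim = 16; minim = 16; dotted crotchet = 12; dotted minim = 24; dotted semiquaver = 3; semiquaver = 2.
Total: 12 + 8 + 32 + 16 + 16 + 12 + 24 + 3 + 2 = 125.
125 exceeds 112, so the answer is No.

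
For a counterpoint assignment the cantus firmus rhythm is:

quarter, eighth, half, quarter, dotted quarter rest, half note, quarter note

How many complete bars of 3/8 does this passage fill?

6

One bar of 3/8 = 3 eighth notes.
In eighth notes: quarter = 2; eighth = 1; half = 4; quarter = 2; dotted quarter rest = 3; half note = 4; quarter note = 2.
Sum: 2 + 1 + 4 + 2 + 3 + 4 + 2 = 18.
18 ÷ 3 = 6 complete bars with 0 left over.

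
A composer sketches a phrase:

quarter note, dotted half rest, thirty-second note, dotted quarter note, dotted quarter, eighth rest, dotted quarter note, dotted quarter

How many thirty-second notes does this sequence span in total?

Each duration in thirty-second notes: quarter note = 8; dotted half rest = 24; thirty-second note = 1; dotted quarter note = 12; dotted quarter = 12; eighth rest = 4; dotted quarter note = 12; dotted quarter = 12.
Sum: 8 + 24 + 1 + 12 + 12 + 4 + 12 + 12 = 85 thirty-second notes.

85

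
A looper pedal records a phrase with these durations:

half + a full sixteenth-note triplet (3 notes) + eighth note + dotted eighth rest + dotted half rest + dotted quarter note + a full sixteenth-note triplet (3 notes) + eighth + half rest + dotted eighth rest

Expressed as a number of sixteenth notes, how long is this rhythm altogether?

Convert each value to sixteenth notes: half = 8; a full sixteenth-note triplet (3 notes) (three triplet sixteenths span one eighth) = 2; eighth note = 2; dotted eighth rest = 3; dotted half rest = 12; dotted quarter note = 6; a full sixteenth-note triplet (3 notes) (three triplet sixteenths span one eighth) = 2; eighth = 2; half rest = 8; dotted eighth rest = 3.
Adding: 8 + 2 + 2 + 3 + 12 + 6 + 2 + 2 + 8 + 3 = 48 sixteenth notes.

48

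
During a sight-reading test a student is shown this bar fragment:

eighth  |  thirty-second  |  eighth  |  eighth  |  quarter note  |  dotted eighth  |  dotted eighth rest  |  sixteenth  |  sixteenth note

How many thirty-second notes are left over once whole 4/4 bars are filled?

One bar of 4/4 = 32 thirty-second notes.
In thirty-second notes: eighth = 4; thirty-second = 1; eighth = 4; eighth = 4; quarter note = 8; dotted eighth = 6; dotted eighth rest = 6; sixteenth = 2; sixteenth note = 2.
Adding: 4 + 1 + 4 + 4 + 8 + 6 + 6 + 2 + 2 = 37.
37 ÷ 32 = 1 complete bar with 5 thirty-second notes remaining.

5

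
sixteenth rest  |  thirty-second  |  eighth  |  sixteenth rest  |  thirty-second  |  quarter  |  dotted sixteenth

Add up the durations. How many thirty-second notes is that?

21

In thirty-second notes: sixteenth rest = 2; thirty-second = 1; eighth = 4; sixteenth rest = 2; thirty-second = 1; quarter = 8; dotted sixteenth = 3.
Altogether 2 + 1 + 4 + 2 + 1 + 8 + 3 = 21 thirty-second notes.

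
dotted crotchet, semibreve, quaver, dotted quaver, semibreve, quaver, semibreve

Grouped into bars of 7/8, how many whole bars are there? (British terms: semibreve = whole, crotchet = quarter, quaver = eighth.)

One bar of 7/8 = 14 sixteenth notes.
Each duration in sixteenth notes: dotted crotchet = 6; semibreve = 16; quaver = 2; dotted quaver = 3; semibreve = 16; quaver = 2; semibreve = 16.
Sum: 6 + 16 + 2 + 3 + 16 + 2 + 16 = 61.
61 ÷ 14 = 4 complete bars with 5 left over.

4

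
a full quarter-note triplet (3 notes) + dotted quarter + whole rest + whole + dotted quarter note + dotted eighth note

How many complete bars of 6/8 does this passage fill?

One bar of 6/8 = 12 sixteenth notes.
In sixteenth notes: a full quarter-note triplet (3 notes) (three triplet quarters span one half) = 8; dotted quarter = 6; whole rest = 16; whole = 16; dotted quarter note = 6; dotted eighth note = 3.
Sum: 8 + 6 + 16 + 16 + 6 + 3 = 55.
55 ÷ 12 = 4 complete bars with 7 left over.

4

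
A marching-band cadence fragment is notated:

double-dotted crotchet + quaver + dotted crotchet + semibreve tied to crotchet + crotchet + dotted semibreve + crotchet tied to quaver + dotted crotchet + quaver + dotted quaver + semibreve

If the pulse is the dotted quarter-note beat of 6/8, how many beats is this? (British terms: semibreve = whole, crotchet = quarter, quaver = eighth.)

16

One dotted quarter-note beat = 6 sixteenth notes.
Working in sixteenth notes: double-dotted crotchet = 7; quaver = 2; dotted crotchet = 6; semibreve tied to crotchet (semibreve + crotchet) = 20; crotchet = 4; dotted semibreve = 24; crotchet tied to quaver (crotchet + quaver) = 6; dotted crotchet = 6; quaver = 2; dotted quaver = 3; semibreve = 16.
Total: 7 + 2 + 6 + 20 + 4 + 24 + 6 + 6 + 2 + 3 + 16 = 96.
96 ÷ 6 = 16 beats.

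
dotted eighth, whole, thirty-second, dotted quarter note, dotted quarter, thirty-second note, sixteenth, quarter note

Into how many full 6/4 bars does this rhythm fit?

1

One bar of 6/4 = 48 thirty-second notes.
Convert each value to thirty-second notes: dotted eighth = 6; whole = 32; thirty-second = 1; dotted quarter note = 12; dotted quarter = 12; thirty-second note = 1; sixteenth = 2; quarter note = 8.
Altogether 6 + 32 + 1 + 12 + 12 + 1 + 2 + 8 = 74.
74 ÷ 48 = 1 complete bar with 26 left over.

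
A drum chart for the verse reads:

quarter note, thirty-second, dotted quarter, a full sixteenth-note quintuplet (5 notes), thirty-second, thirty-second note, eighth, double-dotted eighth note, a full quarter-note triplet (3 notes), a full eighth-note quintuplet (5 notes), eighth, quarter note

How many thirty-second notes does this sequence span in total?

Convert each value to thirty-second notes: quarter note = 8; thirty-second = 1; dotted quarter = 12; a full sixteenth-note quintuplet (5 notes) (five quintuplet sixteenths span one quarter) = 8; thirty-second = 1; thirty-second note = 1; eighth = 4; double-dotted eighth note = 7; a full quarter-note triplet (3 notes) (three triplet quarters span one half) = 16; a full eighth-note quintuplet (5 notes) (five quintuplet eighths span one half) = 16; eighth = 4; quarter note = 8.
Total: 8 + 1 + 12 + 8 + 1 + 1 + 4 + 7 + 16 + 16 + 4 + 8 = 86 thirty-second notes.

86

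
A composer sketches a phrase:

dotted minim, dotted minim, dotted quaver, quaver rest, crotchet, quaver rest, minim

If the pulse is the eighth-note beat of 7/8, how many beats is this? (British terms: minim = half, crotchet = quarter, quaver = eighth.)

One eighth-note beat = 2 sixteenth notes.
Each duration in sixteenth notes: dotted minim = 12; dotted minim = 12; dotted quaver = 3; quaver rest = 2; crotchet = 4; quaver rest = 2; minim = 8.
Altogether 12 + 12 + 3 + 2 + 4 + 2 + 8 = 43.
43 ÷ 2 = 21.5 beats.

21.5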